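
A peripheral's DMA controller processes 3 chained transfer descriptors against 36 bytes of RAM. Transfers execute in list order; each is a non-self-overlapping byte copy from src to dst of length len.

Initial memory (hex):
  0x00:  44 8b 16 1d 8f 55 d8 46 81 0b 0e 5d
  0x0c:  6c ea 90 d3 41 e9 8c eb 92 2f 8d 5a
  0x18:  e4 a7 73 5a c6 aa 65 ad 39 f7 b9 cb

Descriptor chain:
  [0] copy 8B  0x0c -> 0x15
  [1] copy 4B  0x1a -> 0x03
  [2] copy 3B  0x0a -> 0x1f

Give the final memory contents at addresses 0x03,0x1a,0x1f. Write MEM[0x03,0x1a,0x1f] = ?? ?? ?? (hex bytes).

MEM[0x03,0x1a,0x1f] = e9 e9 0e

D0: mem[0x15..0x1c] <- [6c ea 90 d3 41 e9 8c eb]
D1: mem[0x03..0x06] <- [e9 8c eb aa]
D2: mem[0x1f..0x21] <- [0e 5d 6c]
query mem[0x03]=0xe9, mem[0x1a]=0xe9, mem[0x1f]=0x0e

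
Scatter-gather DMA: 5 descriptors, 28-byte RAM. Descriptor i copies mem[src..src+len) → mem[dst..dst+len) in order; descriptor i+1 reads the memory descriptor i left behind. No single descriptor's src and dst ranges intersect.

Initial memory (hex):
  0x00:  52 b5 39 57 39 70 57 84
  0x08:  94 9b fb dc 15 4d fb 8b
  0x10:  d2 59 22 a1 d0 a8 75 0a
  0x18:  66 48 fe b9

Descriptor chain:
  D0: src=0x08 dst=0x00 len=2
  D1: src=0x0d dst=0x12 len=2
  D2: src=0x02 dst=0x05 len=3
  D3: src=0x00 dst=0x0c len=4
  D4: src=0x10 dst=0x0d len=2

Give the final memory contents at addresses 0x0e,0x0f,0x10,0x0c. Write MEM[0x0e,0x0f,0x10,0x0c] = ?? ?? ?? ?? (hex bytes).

MEM[0x0e,0x0f,0x10,0x0c] = 59 57 d2 94

D0: mem[0x00..0x01] <- [94 9b]
D1: mem[0x12..0x13] <- [4d fb]
D2: mem[0x05..0x07] <- [39 57 39]
D3: mem[0x0c..0x0f] <- [94 9b 39 57]
D4: mem[0x0d..0x0e] <- [d2 59]
query mem[0x0e]=0x59, mem[0x0f]=0x57, mem[0x10]=0xd2, mem[0x0c]=0x94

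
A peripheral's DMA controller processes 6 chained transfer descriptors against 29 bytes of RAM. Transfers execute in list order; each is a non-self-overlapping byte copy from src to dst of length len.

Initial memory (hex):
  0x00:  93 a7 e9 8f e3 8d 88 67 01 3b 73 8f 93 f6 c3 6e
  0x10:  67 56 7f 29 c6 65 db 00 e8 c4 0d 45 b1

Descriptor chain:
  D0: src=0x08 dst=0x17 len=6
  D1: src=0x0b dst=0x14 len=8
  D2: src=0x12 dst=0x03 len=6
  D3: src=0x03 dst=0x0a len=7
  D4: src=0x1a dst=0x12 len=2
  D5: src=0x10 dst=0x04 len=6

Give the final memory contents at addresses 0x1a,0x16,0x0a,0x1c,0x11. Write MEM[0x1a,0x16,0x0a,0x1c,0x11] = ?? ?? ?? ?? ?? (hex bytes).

MEM[0x1a,0x16,0x0a,0x1c,0x11] = 56 f6 7f f6 56

  after D0: wrote 6B at 0x17 = 013b738f93f6
  after D1: wrote 8B at 0x14 = 8f93f6c36e67567f
  after D2: wrote 6B at 0x03 = 7f298f93f6c3
  after D3: wrote 7B at 0x0a = 7f298f93f6c33b
  after D4: wrote 2B at 0x12 = 567f
  after D5: wrote 6B at 0x04 = 3b56567f8f93
query mem[0x1a]=0x56, mem[0x16]=0xf6, mem[0x0a]=0x7f, mem[0x1c]=0xf6, mem[0x11]=0x56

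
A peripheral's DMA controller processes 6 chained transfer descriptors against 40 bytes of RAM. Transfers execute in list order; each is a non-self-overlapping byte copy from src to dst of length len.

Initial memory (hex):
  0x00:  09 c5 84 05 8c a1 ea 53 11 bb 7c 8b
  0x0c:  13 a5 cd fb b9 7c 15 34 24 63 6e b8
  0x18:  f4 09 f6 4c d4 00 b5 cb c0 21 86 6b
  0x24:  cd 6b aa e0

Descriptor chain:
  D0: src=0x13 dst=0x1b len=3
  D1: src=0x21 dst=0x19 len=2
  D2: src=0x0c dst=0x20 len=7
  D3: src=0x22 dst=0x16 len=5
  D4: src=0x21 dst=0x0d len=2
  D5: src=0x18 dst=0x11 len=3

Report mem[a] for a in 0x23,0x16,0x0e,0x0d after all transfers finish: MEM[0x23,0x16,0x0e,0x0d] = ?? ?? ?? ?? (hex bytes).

[0] 0x13->0x1b len=3 : 34 24 63
[1] 0x21->0x19 len=2 : 21 86
[2] 0x0c->0x20 len=7 : 13 a5 cd fb b9 7c 15
[3] 0x22->0x16 len=5 : cd fb b9 7c 15
[4] 0x21->0x0d len=2 : a5 cd
[5] 0x18->0x11 len=3 : b9 7c 15
query mem[0x23]=0xfb, mem[0x16]=0xcd, mem[0x0e]=0xcd, mem[0x0d]=0xa5

MEM[0x23,0x16,0x0e,0x0d] = fb cd cd a5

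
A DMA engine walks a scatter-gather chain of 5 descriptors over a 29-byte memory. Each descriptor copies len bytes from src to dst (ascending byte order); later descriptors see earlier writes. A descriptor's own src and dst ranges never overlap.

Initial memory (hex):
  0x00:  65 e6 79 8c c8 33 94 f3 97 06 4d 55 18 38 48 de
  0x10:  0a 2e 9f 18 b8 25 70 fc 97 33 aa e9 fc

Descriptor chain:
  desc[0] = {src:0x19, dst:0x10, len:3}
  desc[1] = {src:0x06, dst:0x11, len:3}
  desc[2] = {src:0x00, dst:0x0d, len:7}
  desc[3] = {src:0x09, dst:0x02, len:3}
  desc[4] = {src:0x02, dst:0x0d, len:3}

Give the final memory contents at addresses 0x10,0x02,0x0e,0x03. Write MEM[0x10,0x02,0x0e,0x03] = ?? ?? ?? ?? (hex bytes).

  after D0: wrote 3B at 0x10 = 33aae9
  after D1: wrote 3B at 0x11 = 94f397
  after D2: wrote 7B at 0x0d = 65e6798cc83394
  after D3: wrote 3B at 0x02 = 064d55
  after D4: wrote 3B at 0x0d = 064d55
query mem[0x10]=0x8c, mem[0x02]=0x06, mem[0x0e]=0x4d, mem[0x03]=0x4d

MEM[0x10,0x02,0x0e,0x03] = 8c 06 4d 4d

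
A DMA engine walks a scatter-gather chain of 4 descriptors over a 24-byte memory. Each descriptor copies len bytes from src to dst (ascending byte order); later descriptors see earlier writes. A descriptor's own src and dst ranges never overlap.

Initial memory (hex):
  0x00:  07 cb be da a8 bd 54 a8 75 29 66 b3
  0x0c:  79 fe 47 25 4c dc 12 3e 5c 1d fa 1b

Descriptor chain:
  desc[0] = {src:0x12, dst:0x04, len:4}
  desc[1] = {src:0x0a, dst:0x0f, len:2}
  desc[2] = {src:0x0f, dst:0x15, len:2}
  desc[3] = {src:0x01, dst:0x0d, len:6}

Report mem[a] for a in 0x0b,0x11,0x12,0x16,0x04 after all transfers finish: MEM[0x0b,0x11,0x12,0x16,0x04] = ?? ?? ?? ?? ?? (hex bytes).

MEM[0x0b,0x11,0x12,0x16,0x04] = b3 3e 5c b3 12

D0: mem[0x04..0x07] <- [12 3e 5c 1d]
D1: mem[0x0f..0x10] <- [66 b3]
D2: mem[0x15..0x16] <- [66 b3]
D3: mem[0x0d..0x12] <- [cb be da 12 3e 5c]
query mem[0x0b]=0xb3, mem[0x11]=0x3e, mem[0x12]=0x5c, mem[0x16]=0xb3, mem[0x04]=0x12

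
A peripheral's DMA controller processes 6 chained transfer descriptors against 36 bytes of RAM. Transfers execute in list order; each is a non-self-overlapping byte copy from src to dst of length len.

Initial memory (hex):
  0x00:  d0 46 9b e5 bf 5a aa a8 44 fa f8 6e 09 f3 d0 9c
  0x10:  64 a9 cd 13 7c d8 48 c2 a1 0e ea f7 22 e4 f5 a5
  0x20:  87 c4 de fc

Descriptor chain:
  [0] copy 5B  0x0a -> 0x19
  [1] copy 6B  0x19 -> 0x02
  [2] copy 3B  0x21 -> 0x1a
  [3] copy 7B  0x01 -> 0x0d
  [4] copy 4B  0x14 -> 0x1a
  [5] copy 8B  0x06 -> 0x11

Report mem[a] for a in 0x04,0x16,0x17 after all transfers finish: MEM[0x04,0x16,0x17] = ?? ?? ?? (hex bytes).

MEM[0x04,0x16,0x17] = 09 6e 09

  after D0: wrote 5B at 0x19 = f86e09f3d0
  after D1: wrote 6B at 0x02 = f86e09f3d0f5
  after D2: wrote 3B at 0x1a = c4defc
  after D3: wrote 7B at 0x0d = 46f86e09f3d0f5
  after D4: wrote 4B at 0x1a = 7cd848c2
  after D5: wrote 8B at 0x11 = d0f544faf86e0946
query mem[0x04]=0x09, mem[0x16]=0x6e, mem[0x17]=0x09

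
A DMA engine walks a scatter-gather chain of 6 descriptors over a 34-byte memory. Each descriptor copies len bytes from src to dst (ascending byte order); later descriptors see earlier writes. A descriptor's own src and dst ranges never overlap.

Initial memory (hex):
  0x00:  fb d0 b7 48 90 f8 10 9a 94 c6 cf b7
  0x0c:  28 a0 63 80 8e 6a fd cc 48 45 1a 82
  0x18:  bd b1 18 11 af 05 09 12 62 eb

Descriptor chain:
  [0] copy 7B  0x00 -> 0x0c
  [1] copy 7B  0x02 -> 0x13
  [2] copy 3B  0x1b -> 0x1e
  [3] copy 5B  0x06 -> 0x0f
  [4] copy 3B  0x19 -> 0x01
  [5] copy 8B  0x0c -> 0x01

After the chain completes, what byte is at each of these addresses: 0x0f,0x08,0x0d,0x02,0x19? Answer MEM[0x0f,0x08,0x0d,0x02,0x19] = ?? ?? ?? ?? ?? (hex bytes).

MEM[0x0f,0x08,0x0d,0x02,0x19] = 10 cf d0 d0 94

D0: mem[0x0c..0x12] <- [fb d0 b7 48 90 f8 10]
D1: mem[0x13..0x19] <- [b7 48 90 f8 10 9a 94]
D2: mem[0x1e..0x20] <- [11 af 05]
D3: mem[0x0f..0x13] <- [10 9a 94 c6 cf]
D4: mem[0x01..0x03] <- [94 18 11]
D5: mem[0x01..0x08] <- [fb d0 b7 10 9a 94 c6 cf]
query mem[0x0f]=0x10, mem[0x08]=0xcf, mem[0x0d]=0xd0, mem[0x02]=0xd0, mem[0x19]=0x94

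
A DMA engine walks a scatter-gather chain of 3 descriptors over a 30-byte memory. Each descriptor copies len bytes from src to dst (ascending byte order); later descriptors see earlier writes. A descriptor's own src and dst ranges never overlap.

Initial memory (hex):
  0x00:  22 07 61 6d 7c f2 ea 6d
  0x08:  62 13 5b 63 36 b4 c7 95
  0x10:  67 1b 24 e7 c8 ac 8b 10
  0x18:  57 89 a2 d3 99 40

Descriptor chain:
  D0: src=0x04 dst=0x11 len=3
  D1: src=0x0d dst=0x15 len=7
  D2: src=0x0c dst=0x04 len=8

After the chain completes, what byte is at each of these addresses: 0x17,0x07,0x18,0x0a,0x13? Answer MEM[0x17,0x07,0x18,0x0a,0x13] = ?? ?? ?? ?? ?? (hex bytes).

  after D0: wrote 3B at 0x11 = 7cf2ea
  after D1: wrote 7B at 0x15 = b4c795677cf2ea
  after D2: wrote 8B at 0x04 = 36b4c795677cf2ea
query mem[0x17]=0x95, mem[0x07]=0x95, mem[0x18]=0x67, mem[0x0a]=0xf2, mem[0x13]=0xea

MEM[0x17,0x07,0x18,0x0a,0x13] = 95 95 67 f2 ea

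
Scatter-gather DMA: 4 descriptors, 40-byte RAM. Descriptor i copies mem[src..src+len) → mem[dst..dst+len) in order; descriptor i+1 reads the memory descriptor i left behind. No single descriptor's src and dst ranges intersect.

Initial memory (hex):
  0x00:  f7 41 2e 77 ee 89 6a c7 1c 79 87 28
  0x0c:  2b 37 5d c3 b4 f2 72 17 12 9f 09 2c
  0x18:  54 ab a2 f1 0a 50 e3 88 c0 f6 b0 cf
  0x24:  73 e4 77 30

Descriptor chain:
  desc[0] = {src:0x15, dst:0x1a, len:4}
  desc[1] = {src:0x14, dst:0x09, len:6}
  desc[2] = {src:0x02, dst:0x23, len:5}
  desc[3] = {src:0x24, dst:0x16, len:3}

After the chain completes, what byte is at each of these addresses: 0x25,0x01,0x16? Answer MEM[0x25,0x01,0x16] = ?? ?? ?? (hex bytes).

D0: mem[0x1a..0x1d] <- [9f 09 2c 54]
D1: mem[0x09..0x0e] <- [12 9f 09 2c 54 ab]
D2: mem[0x23..0x27] <- [2e 77 ee 89 6a]
D3: mem[0x16..0x18] <- [77 ee 89]
query mem[0x25]=0xee, mem[0x01]=0x41, mem[0x16]=0x77

MEM[0x25,0x01,0x16] = ee 41 77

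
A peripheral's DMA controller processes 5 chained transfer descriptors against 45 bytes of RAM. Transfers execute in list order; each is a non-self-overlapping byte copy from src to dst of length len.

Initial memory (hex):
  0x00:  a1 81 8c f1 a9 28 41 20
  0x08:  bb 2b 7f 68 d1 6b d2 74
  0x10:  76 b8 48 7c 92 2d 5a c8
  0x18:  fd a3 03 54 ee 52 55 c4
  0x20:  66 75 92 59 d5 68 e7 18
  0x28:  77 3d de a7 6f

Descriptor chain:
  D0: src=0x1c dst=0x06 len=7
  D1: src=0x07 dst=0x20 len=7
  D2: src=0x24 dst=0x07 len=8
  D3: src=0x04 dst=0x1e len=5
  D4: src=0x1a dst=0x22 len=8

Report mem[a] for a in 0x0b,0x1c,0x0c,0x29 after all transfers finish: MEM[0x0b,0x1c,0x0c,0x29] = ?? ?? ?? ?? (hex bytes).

MEM[0x0b,0x1c,0x0c,0x29] = 77 ee 3d 75

[0] 0x1c->0x06 len=7 : ee 52 55 c4 66 75 92
[1] 0x07->0x20 len=7 : 52 55 c4 66 75 92 6b
[2] 0x24->0x07 len=8 : 75 92 6b 18 77 3d de a7
[3] 0x04->0x1e len=5 : a9 28 ee 75 92
[4] 0x1a->0x22 len=8 : 03 54 ee 52 a9 28 ee 75
query mem[0x0b]=0x77, mem[0x1c]=0xee, mem[0x0c]=0x3d, mem[0x29]=0x75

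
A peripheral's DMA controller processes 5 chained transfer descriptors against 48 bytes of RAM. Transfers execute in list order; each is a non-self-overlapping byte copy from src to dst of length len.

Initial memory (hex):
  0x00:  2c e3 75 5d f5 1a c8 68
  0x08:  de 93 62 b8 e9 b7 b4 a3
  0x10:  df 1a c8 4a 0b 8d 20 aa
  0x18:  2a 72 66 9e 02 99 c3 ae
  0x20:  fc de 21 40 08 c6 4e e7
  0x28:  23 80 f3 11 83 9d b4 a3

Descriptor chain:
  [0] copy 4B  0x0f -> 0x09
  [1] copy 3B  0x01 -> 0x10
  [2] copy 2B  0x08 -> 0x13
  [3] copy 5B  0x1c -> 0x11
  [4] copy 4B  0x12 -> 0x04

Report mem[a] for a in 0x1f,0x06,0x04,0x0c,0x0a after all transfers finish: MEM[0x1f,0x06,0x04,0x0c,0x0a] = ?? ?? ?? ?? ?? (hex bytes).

[0] 0x0f->0x09 len=4 : a3 df 1a c8
[1] 0x01->0x10 len=3 : e3 75 5d
[2] 0x08->0x13 len=2 : de a3
[3] 0x1c->0x11 len=5 : 02 99 c3 ae fc
[4] 0x12->0x04 len=4 : 99 c3 ae fc
query mem[0x1f]=0xae, mem[0x06]=0xae, mem[0x04]=0x99, mem[0x0c]=0xc8, mem[0x0a]=0xdf

MEM[0x1f,0x06,0x04,0x0c,0x0a] = ae ae 99 c8 df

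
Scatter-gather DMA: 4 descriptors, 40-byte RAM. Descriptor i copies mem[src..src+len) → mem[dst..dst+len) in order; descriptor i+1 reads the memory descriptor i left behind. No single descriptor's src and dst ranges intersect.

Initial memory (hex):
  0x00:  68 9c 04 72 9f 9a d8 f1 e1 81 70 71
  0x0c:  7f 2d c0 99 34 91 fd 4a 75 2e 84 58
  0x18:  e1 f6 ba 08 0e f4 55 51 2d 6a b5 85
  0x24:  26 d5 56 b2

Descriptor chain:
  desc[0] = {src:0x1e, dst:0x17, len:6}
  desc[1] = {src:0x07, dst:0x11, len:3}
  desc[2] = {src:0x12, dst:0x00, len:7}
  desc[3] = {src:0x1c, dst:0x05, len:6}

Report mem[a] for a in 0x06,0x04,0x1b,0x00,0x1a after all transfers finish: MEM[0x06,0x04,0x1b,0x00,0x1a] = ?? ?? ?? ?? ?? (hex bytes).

MEM[0x06,0x04,0x1b,0x00,0x1a] = f4 84 b5 e1 6a

[0] 0x1e->0x17 len=6 : 55 51 2d 6a b5 85
[1] 0x07->0x11 len=3 : f1 e1 81
[2] 0x12->0x00 len=7 : e1 81 75 2e 84 55 51
[3] 0x1c->0x05 len=6 : 85 f4 55 51 2d 6a
query mem[0x06]=0xf4, mem[0x04]=0x84, mem[0x1b]=0xb5, mem[0x00]=0xe1, mem[0x1a]=0x6a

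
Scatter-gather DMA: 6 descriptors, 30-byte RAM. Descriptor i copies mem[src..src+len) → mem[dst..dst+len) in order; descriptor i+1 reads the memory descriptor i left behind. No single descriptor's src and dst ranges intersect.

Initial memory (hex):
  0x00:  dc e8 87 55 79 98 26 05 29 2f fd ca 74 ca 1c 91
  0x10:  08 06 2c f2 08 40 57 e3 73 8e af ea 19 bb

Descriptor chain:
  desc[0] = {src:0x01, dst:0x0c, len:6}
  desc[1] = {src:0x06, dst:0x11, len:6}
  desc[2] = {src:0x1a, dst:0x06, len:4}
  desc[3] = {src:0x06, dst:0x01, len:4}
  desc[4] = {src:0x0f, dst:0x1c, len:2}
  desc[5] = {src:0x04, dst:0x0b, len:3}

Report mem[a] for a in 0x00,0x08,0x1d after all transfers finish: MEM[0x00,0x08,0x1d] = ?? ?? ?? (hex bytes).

[0] 0x01->0x0c len=6 : e8 87 55 79 98 26
[1] 0x06->0x11 len=6 : 26 05 29 2f fd ca
[2] 0x1a->0x06 len=4 : af ea 19 bb
[3] 0x06->0x01 len=4 : af ea 19 bb
[4] 0x0f->0x1c len=2 : 79 98
[5] 0x04->0x0b len=3 : bb 98 af
query mem[0x00]=0xdc, mem[0x08]=0x19, mem[0x1d]=0x98

MEM[0x00,0x08,0x1d] = dc 19 98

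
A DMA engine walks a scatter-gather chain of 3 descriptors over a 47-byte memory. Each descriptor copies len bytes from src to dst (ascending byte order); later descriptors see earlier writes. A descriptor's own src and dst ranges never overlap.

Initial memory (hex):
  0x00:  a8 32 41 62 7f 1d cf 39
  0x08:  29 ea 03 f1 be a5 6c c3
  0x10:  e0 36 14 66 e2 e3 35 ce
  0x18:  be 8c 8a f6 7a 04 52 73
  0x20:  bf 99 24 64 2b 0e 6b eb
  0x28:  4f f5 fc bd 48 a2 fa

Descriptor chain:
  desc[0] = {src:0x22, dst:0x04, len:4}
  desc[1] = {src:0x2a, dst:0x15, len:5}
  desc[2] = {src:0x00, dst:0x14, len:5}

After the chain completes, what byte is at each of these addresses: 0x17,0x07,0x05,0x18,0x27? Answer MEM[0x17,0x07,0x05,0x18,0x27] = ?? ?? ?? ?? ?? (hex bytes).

MEM[0x17,0x07,0x05,0x18,0x27] = 62 0e 64 24 eb

D0: mem[0x04..0x07] <- [24 64 2b 0e]
D1: mem[0x15..0x19] <- [fc bd 48 a2 fa]
D2: mem[0x14..0x18] <- [a8 32 41 62 24]
query mem[0x17]=0x62, mem[0x07]=0x0e, mem[0x05]=0x64, mem[0x18]=0x24, mem[0x27]=0xeb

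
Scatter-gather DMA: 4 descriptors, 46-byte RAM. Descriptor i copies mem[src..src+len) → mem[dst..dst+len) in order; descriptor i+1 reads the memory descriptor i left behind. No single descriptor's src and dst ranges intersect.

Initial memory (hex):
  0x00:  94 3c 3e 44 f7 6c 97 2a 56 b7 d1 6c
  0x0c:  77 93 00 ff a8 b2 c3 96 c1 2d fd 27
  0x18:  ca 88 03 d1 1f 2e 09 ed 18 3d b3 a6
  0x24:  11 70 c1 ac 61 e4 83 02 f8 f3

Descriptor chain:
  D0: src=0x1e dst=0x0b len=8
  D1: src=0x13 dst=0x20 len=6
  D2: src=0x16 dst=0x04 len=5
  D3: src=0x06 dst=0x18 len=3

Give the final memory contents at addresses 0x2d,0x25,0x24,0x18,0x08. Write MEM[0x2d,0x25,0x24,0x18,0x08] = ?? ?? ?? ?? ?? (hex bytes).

MEM[0x2d,0x25,0x24,0x18,0x08] = f3 ca 27 ca 03

  after D0: wrote 8B at 0x0b = 09ed183db3a61170
  after D1: wrote 6B at 0x20 = 96c12dfd27ca
  after D2: wrote 5B at 0x04 = fd27ca8803
  after D3: wrote 3B at 0x18 = ca8803
query mem[0x2d]=0xf3, mem[0x25]=0xca, mem[0x24]=0x27, mem[0x18]=0xca, mem[0x08]=0x03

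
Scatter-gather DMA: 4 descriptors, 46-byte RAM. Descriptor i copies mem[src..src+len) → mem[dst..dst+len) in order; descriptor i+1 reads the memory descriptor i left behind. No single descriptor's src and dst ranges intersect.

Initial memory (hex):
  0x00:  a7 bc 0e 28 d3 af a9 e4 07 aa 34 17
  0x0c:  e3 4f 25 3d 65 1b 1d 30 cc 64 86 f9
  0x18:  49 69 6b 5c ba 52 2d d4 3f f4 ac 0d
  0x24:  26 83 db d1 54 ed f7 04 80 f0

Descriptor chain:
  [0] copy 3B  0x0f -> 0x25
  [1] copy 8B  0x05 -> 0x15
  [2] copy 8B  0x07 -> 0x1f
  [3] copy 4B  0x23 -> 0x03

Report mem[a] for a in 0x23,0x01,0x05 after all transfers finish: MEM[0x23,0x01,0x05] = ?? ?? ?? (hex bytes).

[0] 0x0f->0x25 len=3 : 3d 65 1b
[1] 0x05->0x15 len=8 : af a9 e4 07 aa 34 17 e3
[2] 0x07->0x1f len=8 : e4 07 aa 34 17 e3 4f 25
[3] 0x23->0x03 len=4 : 17 e3 4f 25
query mem[0x23]=0x17, mem[0x01]=0xbc, mem[0x05]=0x4f

MEM[0x23,0x01,0x05] = 17 bc 4f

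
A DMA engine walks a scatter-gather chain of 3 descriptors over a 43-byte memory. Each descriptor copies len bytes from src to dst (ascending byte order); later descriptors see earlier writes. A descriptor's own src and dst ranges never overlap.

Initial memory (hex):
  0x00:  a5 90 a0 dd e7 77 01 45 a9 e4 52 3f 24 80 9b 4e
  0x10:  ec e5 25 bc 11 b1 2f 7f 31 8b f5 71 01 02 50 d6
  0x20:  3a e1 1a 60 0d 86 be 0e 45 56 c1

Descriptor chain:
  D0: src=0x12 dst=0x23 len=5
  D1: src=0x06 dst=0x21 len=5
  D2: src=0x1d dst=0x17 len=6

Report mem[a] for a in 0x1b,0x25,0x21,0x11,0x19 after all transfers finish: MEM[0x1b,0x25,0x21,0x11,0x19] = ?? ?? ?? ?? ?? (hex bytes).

[0] 0x12->0x23 len=5 : 25 bc 11 b1 2f
[1] 0x06->0x21 len=5 : 01 45 a9 e4 52
[2] 0x1d->0x17 len=6 : 02 50 d6 3a 01 45
query mem[0x1b]=0x01, mem[0x25]=0x52, mem[0x21]=0x01, mem[0x11]=0xe5, mem[0x19]=0xd6

MEM[0x1b,0x25,0x21,0x11,0x19] = 01 52 01 e5 d6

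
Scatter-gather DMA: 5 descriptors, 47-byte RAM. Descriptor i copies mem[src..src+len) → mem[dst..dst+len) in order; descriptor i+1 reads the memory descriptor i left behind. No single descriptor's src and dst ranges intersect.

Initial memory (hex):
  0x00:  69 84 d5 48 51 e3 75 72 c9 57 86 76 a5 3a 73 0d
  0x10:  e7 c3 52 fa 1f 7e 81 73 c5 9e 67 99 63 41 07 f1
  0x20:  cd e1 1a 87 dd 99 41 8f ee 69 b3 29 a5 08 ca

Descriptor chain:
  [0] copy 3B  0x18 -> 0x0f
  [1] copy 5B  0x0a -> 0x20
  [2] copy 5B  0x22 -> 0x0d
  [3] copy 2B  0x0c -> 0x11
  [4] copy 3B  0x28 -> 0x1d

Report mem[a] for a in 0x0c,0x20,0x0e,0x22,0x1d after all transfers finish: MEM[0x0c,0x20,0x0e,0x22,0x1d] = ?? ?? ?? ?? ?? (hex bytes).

#0 dst[0x0f+3] := {0xc5,0x9e,0x67}
#1 dst[0x20+5] := {0x86,0x76,0xa5,0x3a,0x73}
#2 dst[0x0d+5] := {0xa5,0x3a,0x73,0x99,0x41}
#3 dst[0x11+2] := {0xa5,0xa5}
#4 dst[0x1d+3] := {0xee,0x69,0xb3}
query mem[0x0c]=0xa5, mem[0x20]=0x86, mem[0x0e]=0x3a, mem[0x22]=0xa5, mem[0x1d]=0xee

MEM[0x0c,0x20,0x0e,0x22,0x1d] = a5 86 3a a5 ee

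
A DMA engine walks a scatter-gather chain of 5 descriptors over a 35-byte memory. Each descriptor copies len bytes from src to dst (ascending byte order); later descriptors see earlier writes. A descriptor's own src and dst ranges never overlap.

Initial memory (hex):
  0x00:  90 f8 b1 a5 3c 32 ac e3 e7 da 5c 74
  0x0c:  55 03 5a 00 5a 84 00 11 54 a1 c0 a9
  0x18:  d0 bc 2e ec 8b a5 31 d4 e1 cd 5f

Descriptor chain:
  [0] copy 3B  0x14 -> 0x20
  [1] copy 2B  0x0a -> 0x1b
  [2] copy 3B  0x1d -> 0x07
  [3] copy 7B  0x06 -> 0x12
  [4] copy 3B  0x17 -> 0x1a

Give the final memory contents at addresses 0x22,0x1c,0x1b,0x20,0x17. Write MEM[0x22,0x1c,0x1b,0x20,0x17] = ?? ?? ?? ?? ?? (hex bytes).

MEM[0x22,0x1c,0x1b,0x20,0x17] = c0 bc 55 54 74

#0 dst[0x20+3] := {0x54,0xa1,0xc0}
#1 dst[0x1b+2] := {0x5c,0x74}
#2 dst[0x07+3] := {0xa5,0x31,0xd4}
#3 dst[0x12+7] := {0xac,0xa5,0x31,0xd4,0x5c,0x74,0x55}
#4 dst[0x1a+3] := {0x74,0x55,0xbc}
query mem[0x22]=0xc0, mem[0x1c]=0xbc, mem[0x1b]=0x55, mem[0x20]=0x54, mem[0x17]=0x74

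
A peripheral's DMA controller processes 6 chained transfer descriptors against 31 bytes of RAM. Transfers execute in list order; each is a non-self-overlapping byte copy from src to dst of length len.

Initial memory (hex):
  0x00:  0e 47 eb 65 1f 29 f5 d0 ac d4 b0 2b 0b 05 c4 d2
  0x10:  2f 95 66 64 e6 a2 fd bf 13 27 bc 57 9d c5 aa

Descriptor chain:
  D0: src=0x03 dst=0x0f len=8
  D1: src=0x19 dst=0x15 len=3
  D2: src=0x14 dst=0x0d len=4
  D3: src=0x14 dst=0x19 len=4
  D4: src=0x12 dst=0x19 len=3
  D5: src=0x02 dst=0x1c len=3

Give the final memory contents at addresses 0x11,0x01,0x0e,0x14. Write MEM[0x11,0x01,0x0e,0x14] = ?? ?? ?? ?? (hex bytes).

MEM[0x11,0x01,0x0e,0x14] = 29 47 27 ac

  after D0: wrote 8B at 0x0f = 651f29f5d0acd4b0
  after D1: wrote 3B at 0x15 = 27bc57
  after D2: wrote 4B at 0x0d = ac27bc57
  after D3: wrote 4B at 0x19 = ac27bc57
  after D4: wrote 3B at 0x19 = f5d0ac
  after D5: wrote 3B at 0x1c = eb651f
query mem[0x11]=0x29, mem[0x01]=0x47, mem[0x0e]=0x27, mem[0x14]=0xac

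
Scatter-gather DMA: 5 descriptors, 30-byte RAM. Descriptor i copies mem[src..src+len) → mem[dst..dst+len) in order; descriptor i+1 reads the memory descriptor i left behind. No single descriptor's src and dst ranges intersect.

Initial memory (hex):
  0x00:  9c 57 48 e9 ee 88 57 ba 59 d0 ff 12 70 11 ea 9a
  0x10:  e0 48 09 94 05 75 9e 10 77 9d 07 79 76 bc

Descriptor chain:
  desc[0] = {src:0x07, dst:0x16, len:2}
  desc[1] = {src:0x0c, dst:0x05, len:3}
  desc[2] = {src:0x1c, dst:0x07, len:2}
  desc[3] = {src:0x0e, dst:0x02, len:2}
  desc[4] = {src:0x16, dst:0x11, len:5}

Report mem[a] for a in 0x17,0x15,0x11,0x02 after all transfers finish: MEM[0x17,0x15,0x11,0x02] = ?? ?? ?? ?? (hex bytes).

D0: mem[0x16..0x17] <- [ba 59]
D1: mem[0x05..0x07] <- [70 11 ea]
D2: mem[0x07..0x08] <- [76 bc]
D3: mem[0x02..0x03] <- [ea 9a]
D4: mem[0x11..0x15] <- [ba 59 77 9d 07]
query mem[0x17]=0x59, mem[0x15]=0x07, mem[0x11]=0xba, mem[0x02]=0xea

MEM[0x17,0x15,0x11,0x02] = 59 07 ba ea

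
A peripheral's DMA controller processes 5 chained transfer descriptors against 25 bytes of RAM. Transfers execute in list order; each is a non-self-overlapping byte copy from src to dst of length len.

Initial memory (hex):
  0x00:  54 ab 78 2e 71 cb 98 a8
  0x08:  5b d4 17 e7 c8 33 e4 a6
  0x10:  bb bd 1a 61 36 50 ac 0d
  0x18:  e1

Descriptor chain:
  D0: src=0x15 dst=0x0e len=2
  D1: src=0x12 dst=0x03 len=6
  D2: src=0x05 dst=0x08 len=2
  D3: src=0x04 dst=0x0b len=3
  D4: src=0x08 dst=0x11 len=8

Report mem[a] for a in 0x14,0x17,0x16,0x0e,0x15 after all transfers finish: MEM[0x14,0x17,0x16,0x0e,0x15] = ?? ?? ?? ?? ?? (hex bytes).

#0 dst[0x0e+2] := {0x50,0xac}
#1 dst[0x03+6] := {0x1a,0x61,0x36,0x50,0xac,0x0d}
#2 dst[0x08+2] := {0x36,0x50}
#3 dst[0x0b+3] := {0x61,0x36,0x50}
#4 dst[0x11+8] := {0x36,0x50,0x17,0x61,0x36,0x50,0x50,0xac}
query mem[0x14]=0x61, mem[0x17]=0x50, mem[0x16]=0x50, mem[0x0e]=0x50, mem[0x15]=0x36

MEM[0x14,0x17,0x16,0x0e,0x15] = 61 50 50 50 36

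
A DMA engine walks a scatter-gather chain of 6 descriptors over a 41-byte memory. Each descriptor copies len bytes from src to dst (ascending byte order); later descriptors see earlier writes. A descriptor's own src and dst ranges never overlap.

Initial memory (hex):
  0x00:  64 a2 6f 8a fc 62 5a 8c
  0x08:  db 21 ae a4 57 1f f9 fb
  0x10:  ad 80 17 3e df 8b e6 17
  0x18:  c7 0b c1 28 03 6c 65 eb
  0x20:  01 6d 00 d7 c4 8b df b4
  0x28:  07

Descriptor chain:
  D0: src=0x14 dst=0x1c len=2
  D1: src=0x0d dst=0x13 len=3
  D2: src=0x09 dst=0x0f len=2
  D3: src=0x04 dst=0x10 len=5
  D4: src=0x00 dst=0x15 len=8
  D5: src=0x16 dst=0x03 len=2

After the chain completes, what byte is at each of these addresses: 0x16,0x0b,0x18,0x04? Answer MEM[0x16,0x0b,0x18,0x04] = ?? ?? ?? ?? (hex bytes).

[0] 0x14->0x1c len=2 : df 8b
[1] 0x0d->0x13 len=3 : 1f f9 fb
[2] 0x09->0x0f len=2 : 21 ae
[3] 0x04->0x10 len=5 : fc 62 5a 8c db
[4] 0x00->0x15 len=8 : 64 a2 6f 8a fc 62 5a 8c
[5] 0x16->0x03 len=2 : a2 6f
query mem[0x16]=0xa2, mem[0x0b]=0xa4, mem[0x18]=0x8a, mem[0x04]=0x6f

MEM[0x16,0x0b,0x18,0x04] = a2 a4 8a 6f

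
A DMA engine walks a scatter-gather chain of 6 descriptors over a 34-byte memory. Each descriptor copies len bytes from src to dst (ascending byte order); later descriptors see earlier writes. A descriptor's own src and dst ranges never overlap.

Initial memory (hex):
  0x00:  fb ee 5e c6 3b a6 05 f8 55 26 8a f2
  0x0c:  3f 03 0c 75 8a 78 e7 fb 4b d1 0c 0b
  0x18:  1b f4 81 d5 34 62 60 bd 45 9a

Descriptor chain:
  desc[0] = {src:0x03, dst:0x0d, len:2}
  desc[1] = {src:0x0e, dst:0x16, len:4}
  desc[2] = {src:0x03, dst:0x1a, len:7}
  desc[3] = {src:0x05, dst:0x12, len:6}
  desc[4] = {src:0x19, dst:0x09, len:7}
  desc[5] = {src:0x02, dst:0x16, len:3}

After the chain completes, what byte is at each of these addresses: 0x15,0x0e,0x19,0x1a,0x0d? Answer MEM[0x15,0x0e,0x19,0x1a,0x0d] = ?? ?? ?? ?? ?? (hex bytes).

MEM[0x15,0x0e,0x19,0x1a,0x0d] = 55 f8 78 c6 05

[0] 0x03->0x0d len=2 : c6 3b
[1] 0x0e->0x16 len=4 : 3b 75 8a 78
[2] 0x03->0x1a len=7 : c6 3b a6 05 f8 55 26
[3] 0x05->0x12 len=6 : a6 05 f8 55 26 8a
[4] 0x19->0x09 len=7 : 78 c6 3b a6 05 f8 55
[5] 0x02->0x16 len=3 : 5e c6 3b
query mem[0x15]=0x55, mem[0x0e]=0xf8, mem[0x19]=0x78, mem[0x1a]=0xc6, mem[0x0d]=0x05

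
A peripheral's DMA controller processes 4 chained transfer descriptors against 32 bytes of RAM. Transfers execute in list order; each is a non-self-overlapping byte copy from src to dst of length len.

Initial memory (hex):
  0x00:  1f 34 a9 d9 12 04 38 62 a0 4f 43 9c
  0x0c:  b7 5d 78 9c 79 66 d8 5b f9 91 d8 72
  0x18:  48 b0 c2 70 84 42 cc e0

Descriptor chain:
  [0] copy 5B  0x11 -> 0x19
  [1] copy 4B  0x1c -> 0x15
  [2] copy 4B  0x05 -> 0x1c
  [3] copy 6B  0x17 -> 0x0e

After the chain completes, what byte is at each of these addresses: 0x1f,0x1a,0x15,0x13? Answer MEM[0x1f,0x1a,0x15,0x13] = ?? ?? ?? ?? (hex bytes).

MEM[0x1f,0x1a,0x15,0x13] = a0 d8 f9 04

[0] 0x11->0x19 len=5 : 66 d8 5b f9 91
[1] 0x1c->0x15 len=4 : f9 91 cc e0
[2] 0x05->0x1c len=4 : 04 38 62 a0
[3] 0x17->0x0e len=6 : cc e0 66 d8 5b 04
query mem[0x1f]=0xa0, mem[0x1a]=0xd8, mem[0x15]=0xf9, mem[0x13]=0x04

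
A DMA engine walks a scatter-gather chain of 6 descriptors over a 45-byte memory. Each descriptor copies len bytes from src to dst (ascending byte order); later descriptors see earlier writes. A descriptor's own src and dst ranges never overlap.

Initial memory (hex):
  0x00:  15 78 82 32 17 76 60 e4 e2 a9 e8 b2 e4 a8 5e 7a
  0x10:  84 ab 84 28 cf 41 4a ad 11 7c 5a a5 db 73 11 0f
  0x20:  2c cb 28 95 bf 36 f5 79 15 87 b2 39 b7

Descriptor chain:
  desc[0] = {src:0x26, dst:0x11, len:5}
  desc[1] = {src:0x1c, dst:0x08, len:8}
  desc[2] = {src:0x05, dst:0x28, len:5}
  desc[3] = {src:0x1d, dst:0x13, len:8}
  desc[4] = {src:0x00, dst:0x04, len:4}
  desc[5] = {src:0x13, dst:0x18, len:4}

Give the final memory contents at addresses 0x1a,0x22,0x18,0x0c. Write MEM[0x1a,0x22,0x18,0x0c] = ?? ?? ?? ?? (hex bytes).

MEM[0x1a,0x22,0x18,0x0c] = 0f 28 73 2c

[0] 0x26->0x11 len=5 : f5 79 15 87 b2
[1] 0x1c->0x08 len=8 : db 73 11 0f 2c cb 28 95
[2] 0x05->0x28 len=5 : 76 60 e4 db 73
[3] 0x1d->0x13 len=8 : 73 11 0f 2c cb 28 95 bf
[4] 0x00->0x04 len=4 : 15 78 82 32
[5] 0x13->0x18 len=4 : 73 11 0f 2c
query mem[0x1a]=0x0f, mem[0x22]=0x28, mem[0x18]=0x73, mem[0x0c]=0x2c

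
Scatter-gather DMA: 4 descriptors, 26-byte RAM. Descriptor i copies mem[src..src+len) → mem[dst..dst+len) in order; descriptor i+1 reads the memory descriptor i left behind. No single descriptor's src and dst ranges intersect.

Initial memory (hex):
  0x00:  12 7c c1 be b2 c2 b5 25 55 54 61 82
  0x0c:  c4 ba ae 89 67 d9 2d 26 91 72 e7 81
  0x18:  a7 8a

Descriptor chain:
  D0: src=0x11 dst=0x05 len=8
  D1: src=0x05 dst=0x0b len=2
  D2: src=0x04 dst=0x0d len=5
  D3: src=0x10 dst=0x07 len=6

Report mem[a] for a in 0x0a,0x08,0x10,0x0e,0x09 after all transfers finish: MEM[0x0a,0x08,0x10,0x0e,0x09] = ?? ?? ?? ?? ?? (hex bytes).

#0 dst[0x05+8] := {0xd9,0x2d,0x26,0x91,0x72,0xe7,0x81,0xa7}
#1 dst[0x0b+2] := {0xd9,0x2d}
#2 dst[0x0d+5] := {0xb2,0xd9,0x2d,0x26,0x91}
#3 dst[0x07+6] := {0x26,0x91,0x2d,0x26,0x91,0x72}
query mem[0x0a]=0x26, mem[0x08]=0x91, mem[0x10]=0x26, mem[0x0e]=0xd9, mem[0x09]=0x2d

MEM[0x0a,0x08,0x10,0x0e,0x09] = 26 91 26 d9 2d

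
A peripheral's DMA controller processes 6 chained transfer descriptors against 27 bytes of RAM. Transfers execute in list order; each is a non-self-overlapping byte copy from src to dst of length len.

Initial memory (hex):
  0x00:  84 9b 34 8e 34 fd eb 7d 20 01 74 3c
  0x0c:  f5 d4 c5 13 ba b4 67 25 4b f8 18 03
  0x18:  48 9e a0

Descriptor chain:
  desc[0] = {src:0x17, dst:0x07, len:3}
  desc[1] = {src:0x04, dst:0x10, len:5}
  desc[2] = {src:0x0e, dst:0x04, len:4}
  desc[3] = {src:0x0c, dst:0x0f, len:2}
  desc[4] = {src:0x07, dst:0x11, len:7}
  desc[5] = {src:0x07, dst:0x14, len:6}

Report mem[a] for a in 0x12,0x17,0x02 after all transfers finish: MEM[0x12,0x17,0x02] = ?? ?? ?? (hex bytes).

MEM[0x12,0x17,0x02] = 48 74 34

#0 dst[0x07+3] := {0x03,0x48,0x9e}
#1 dst[0x10+5] := {0x34,0xfd,0xeb,0x03,0x48}
#2 dst[0x04+4] := {0xc5,0x13,0x34,0xfd}
#3 dst[0x0f+2] := {0xf5,0xd4}
#4 dst[0x11+7] := {0xfd,0x48,0x9e,0x74,0x3c,0xf5,0xd4}
#5 dst[0x14+6] := {0xfd,0x48,0x9e,0x74,0x3c,0xf5}
query mem[0x12]=0x48, mem[0x17]=0x74, mem[0x02]=0x34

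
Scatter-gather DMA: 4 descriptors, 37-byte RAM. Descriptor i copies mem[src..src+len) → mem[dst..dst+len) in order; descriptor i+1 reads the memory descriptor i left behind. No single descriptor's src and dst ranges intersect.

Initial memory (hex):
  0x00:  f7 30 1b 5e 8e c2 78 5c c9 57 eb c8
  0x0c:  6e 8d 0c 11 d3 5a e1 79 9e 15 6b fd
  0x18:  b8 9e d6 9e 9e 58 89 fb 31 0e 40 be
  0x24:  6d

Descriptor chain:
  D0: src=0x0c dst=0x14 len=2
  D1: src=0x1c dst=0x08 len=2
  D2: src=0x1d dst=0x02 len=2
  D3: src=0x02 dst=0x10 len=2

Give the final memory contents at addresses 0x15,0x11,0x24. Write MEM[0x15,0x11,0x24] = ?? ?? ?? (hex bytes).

#0 dst[0x14+2] := {0x6e,0x8d}
#1 dst[0x08+2] := {0x9e,0x58}
#2 dst[0x02+2] := {0x58,0x89}
#3 dst[0x10+2] := {0x58,0x89}
query mem[0x15]=0x8d, mem[0x11]=0x89, mem[0x24]=0x6d

MEM[0x15,0x11,0x24] = 8d 89 6d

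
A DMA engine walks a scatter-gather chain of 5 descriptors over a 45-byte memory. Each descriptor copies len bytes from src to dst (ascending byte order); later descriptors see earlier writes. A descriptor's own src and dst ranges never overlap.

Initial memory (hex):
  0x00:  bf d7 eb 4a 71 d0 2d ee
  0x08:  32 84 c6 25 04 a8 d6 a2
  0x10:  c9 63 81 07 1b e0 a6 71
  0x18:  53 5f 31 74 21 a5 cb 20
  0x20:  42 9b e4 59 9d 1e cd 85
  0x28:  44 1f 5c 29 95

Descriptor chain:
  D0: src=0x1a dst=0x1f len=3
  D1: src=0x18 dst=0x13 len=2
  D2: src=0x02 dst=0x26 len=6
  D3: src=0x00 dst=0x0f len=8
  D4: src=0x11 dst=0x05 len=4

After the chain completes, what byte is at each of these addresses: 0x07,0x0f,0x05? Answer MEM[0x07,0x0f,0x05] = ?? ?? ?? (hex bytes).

MEM[0x07,0x0f,0x05] = 71 bf eb

D0: mem[0x1f..0x21] <- [31 74 21]
D1: mem[0x13..0x14] <- [53 5f]
D2: mem[0x26..0x2b] <- [eb 4a 71 d0 2d ee]
D3: mem[0x0f..0x16] <- [bf d7 eb 4a 71 d0 2d ee]
D4: mem[0x05..0x08] <- [eb 4a 71 d0]
query mem[0x07]=0x71, mem[0x0f]=0xbf, mem[0x05]=0xeb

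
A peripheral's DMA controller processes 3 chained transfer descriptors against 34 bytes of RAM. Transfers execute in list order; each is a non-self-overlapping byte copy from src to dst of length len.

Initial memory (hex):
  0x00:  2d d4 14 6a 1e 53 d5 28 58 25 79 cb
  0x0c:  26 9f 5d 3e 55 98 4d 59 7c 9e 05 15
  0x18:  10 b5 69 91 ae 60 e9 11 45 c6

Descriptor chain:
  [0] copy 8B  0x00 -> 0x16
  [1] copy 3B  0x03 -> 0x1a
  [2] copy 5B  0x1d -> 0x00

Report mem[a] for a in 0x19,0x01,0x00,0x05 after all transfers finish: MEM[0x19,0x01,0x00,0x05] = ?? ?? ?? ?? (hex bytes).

#0 dst[0x16+8] := {0x2d,0xd4,0x14,0x6a,0x1e,0x53,0xd5,0x28}
#1 dst[0x1a+3] := {0x6a,0x1e,0x53}
#2 dst[0x00+5] := {0x28,0xe9,0x11,0x45,0xc6}
query mem[0x19]=0x6a, mem[0x01]=0xe9, mem[0x00]=0x28, mem[0x05]=0x53

MEM[0x19,0x01,0x00,0x05] = 6a e9 28 53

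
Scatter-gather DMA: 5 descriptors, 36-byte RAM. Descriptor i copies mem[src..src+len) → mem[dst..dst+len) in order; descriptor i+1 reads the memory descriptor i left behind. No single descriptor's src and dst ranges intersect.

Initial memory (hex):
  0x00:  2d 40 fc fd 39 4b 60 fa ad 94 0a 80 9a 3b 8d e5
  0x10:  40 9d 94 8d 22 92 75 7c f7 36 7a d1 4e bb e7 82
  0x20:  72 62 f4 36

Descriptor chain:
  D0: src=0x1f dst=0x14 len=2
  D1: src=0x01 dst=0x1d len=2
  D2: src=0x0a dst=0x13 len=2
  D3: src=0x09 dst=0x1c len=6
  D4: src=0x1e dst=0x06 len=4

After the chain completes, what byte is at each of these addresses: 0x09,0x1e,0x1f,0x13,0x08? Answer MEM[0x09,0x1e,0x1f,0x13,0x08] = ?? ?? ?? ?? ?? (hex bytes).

#0 dst[0x14+2] := {0x82,0x72}
#1 dst[0x1d+2] := {0x40,0xfc}
#2 dst[0x13+2] := {0x0a,0x80}
#3 dst[0x1c+6] := {0x94,0x0a,0x80,0x9a,0x3b,0x8d}
#4 dst[0x06+4] := {0x80,0x9a,0x3b,0x8d}
query mem[0x09]=0x8d, mem[0x1e]=0x80, mem[0x1f]=0x9a, mem[0x13]=0x0a, mem[0x08]=0x3b

MEM[0x09,0x1e,0x1f,0x13,0x08] = 8d 80 9a 0a 3b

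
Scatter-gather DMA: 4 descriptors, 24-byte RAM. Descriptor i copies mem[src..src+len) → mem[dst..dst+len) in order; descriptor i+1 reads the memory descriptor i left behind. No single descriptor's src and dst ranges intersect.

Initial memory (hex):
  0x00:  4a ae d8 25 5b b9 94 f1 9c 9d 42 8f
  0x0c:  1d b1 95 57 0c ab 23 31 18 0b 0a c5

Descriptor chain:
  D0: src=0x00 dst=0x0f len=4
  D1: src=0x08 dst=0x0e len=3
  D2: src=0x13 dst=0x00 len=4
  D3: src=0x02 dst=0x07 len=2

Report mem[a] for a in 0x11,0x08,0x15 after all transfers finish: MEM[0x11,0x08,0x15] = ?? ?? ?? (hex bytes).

MEM[0x11,0x08,0x15] = d8 0a 0b

#0 dst[0x0f+4] := {0x4a,0xae,0xd8,0x25}
#1 dst[0x0e+3] := {0x9c,0x9d,0x42}
#2 dst[0x00+4] := {0x31,0x18,0x0b,0x0a}
#3 dst[0x07+2] := {0x0b,0x0a}
query mem[0x11]=0xd8, mem[0x08]=0x0a, mem[0x15]=0x0b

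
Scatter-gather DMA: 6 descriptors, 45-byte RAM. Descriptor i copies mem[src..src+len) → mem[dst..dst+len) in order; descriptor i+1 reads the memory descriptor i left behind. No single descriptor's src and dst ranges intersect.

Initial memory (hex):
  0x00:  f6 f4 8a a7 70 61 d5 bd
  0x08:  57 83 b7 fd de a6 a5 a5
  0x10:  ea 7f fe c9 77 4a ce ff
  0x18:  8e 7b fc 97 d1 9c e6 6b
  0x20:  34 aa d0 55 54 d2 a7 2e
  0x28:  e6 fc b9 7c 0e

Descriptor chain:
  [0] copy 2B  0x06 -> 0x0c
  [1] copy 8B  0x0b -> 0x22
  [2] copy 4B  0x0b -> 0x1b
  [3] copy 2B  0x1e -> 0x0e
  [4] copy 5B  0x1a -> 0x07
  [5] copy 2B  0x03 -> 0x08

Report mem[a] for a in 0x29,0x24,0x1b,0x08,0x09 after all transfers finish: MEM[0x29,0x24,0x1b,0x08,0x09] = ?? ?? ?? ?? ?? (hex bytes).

MEM[0x29,0x24,0x1b,0x08,0x09] = fe bd fd a7 70

[0] 0x06->0x0c len=2 : d5 bd
[1] 0x0b->0x22 len=8 : fd d5 bd a5 a5 ea 7f fe
[2] 0x0b->0x1b len=4 : fd d5 bd a5
[3] 0x1e->0x0e len=2 : a5 6b
[4] 0x1a->0x07 len=5 : fc fd d5 bd a5
[5] 0x03->0x08 len=2 : a7 70
query mem[0x29]=0xfe, mem[0x24]=0xbd, mem[0x1b]=0xfd, mem[0x08]=0xa7, mem[0x09]=0x70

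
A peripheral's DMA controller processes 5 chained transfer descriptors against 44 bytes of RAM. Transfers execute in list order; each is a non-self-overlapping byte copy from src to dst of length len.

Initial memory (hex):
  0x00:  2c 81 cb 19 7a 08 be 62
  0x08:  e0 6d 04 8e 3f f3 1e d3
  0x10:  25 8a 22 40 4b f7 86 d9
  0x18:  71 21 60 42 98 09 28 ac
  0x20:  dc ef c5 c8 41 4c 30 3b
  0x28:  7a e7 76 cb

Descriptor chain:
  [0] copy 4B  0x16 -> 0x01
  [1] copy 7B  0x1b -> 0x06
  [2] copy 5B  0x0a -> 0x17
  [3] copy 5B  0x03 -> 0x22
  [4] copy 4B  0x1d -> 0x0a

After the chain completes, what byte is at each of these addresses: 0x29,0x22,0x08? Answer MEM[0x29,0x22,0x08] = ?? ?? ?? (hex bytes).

MEM[0x29,0x22,0x08] = e7 71 09

[0] 0x16->0x01 len=4 : 86 d9 71 21
[1] 0x1b->0x06 len=7 : 42 98 09 28 ac dc ef
[2] 0x0a->0x17 len=5 : ac dc ef f3 1e
[3] 0x03->0x22 len=5 : 71 21 08 42 98
[4] 0x1d->0x0a len=4 : 09 28 ac dc
query mem[0x29]=0xe7, mem[0x22]=0x71, mem[0x08]=0x09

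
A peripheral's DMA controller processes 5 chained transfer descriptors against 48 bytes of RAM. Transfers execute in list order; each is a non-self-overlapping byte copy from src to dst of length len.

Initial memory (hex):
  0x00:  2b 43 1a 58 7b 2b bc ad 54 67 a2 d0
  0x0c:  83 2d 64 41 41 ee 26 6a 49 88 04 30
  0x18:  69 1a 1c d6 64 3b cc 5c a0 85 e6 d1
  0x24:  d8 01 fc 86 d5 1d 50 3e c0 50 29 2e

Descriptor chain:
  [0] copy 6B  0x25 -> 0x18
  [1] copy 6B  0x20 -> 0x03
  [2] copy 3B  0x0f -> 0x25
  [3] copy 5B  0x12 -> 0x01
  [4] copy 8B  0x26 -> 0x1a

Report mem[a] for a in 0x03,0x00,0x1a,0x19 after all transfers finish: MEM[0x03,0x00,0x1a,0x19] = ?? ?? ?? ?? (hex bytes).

MEM[0x03,0x00,0x1a,0x19] = 49 2b 41 fc

D0: mem[0x18..0x1d] <- [01 fc 86 d5 1d 50]
D1: mem[0x03..0x08] <- [a0 85 e6 d1 d8 01]
D2: mem[0x25..0x27] <- [41 41 ee]
D3: mem[0x01..0x05] <- [26 6a 49 88 04]
D4: mem[0x1a..0x21] <- [41 ee d5 1d 50 3e c0 50]
query mem[0x03]=0x49, mem[0x00]=0x2b, mem[0x1a]=0x41, mem[0x19]=0xfc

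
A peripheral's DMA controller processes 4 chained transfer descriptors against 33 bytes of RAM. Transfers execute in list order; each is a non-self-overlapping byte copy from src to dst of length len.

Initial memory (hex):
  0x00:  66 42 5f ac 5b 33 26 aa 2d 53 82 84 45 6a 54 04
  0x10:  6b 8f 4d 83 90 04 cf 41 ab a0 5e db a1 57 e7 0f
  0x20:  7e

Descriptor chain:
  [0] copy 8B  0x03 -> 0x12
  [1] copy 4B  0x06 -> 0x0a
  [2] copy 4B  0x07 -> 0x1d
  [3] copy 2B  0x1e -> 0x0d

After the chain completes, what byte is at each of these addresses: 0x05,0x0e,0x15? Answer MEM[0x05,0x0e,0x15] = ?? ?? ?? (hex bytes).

MEM[0x05,0x0e,0x15] = 33 53 26

D0: mem[0x12..0x19] <- [ac 5b 33 26 aa 2d 53 82]
D1: mem[0x0a..0x0d] <- [26 aa 2d 53]
D2: mem[0x1d..0x20] <- [aa 2d 53 26]
D3: mem[0x0d..0x0e] <- [2d 53]
query mem[0x05]=0x33, mem[0x0e]=0x53, mem[0x15]=0x26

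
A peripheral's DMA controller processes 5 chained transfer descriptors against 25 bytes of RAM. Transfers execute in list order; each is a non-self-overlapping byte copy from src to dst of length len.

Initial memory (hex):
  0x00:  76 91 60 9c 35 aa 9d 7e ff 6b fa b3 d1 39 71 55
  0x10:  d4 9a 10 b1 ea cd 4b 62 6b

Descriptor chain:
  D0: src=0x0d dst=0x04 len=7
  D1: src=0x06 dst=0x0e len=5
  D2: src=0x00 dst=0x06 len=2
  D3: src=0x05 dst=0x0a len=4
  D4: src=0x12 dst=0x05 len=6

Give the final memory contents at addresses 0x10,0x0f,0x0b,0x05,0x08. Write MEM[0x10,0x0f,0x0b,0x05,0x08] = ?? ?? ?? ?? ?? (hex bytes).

[0] 0x0d->0x04 len=7 : 39 71 55 d4 9a 10 b1
[1] 0x06->0x0e len=5 : 55 d4 9a 10 b1
[2] 0x00->0x06 len=2 : 76 91
[3] 0x05->0x0a len=4 : 71 76 91 9a
[4] 0x12->0x05 len=6 : b1 b1 ea cd 4b 62
query mem[0x10]=0x9a, mem[0x0f]=0xd4, mem[0x0b]=0x76, mem[0x05]=0xb1, mem[0x08]=0xcd

MEM[0x10,0x0f,0x0b,0x05,0x08] = 9a d4 76 b1 cd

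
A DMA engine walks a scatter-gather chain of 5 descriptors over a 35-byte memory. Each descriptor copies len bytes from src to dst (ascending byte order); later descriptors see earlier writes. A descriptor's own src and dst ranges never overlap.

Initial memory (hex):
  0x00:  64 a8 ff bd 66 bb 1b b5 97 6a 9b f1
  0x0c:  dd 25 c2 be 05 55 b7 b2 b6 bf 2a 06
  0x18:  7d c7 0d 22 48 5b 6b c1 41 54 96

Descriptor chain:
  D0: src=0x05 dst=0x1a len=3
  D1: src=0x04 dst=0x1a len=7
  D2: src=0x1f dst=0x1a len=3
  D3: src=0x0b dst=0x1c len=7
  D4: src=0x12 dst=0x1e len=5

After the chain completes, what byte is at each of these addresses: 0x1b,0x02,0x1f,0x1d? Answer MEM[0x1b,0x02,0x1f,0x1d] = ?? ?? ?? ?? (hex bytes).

[0] 0x05->0x1a len=3 : bb 1b b5
[1] 0x04->0x1a len=7 : 66 bb 1b b5 97 6a 9b
[2] 0x1f->0x1a len=3 : 6a 9b 54
[3] 0x0b->0x1c len=7 : f1 dd 25 c2 be 05 55
[4] 0x12->0x1e len=5 : b7 b2 b6 bf 2a
query mem[0x1b]=0x9b, mem[0x02]=0xff, mem[0x1f]=0xb2, mem[0x1d]=0xdd

MEM[0x1b,0x02,0x1f,0x1d] = 9b ff b2 dd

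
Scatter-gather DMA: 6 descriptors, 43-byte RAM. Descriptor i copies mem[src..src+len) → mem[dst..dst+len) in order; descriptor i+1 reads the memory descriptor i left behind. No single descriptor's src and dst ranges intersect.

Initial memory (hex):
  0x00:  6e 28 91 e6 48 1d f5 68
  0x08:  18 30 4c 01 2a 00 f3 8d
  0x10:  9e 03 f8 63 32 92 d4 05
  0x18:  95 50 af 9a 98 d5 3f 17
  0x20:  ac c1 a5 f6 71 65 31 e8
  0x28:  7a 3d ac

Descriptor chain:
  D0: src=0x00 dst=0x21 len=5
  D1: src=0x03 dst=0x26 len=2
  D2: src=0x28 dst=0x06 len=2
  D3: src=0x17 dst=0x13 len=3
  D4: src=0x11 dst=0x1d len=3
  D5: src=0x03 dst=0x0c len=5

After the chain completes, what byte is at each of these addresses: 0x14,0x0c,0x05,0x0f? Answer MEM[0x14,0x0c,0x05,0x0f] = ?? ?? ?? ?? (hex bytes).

MEM[0x14,0x0c,0x05,0x0f] = 95 e6 1d 7a

#0 dst[0x21+5] := {0x6e,0x28,0x91,0xe6,0x48}
#1 dst[0x26+2] := {0xe6,0x48}
#2 dst[0x06+2] := {0x7a,0x3d}
#3 dst[0x13+3] := {0x05,0x95,0x50}
#4 dst[0x1d+3] := {0x03,0xf8,0x05}
#5 dst[0x0c+5] := {0xe6,0x48,0x1d,0x7a,0x3d}
query mem[0x14]=0x95, mem[0x0c]=0xe6, mem[0x05]=0x1d, mem[0x0f]=0x7a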